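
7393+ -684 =6709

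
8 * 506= 4048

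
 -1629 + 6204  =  4575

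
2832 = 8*354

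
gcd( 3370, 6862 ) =2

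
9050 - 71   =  8979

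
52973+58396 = 111369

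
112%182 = 112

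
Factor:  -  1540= -2^2*5^1 * 7^1*  11^1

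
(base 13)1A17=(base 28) 4rf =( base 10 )3907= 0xf43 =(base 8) 7503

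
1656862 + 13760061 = 15416923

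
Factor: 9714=2^1*3^1*1619^1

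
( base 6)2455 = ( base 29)L2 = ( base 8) 1143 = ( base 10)611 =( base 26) ND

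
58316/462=126 + 52/231 = 126.23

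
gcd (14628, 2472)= 12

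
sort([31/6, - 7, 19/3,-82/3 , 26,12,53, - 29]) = [ - 29, - 82/3, - 7,31/6, 19/3, 12,26  ,  53]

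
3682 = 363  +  3319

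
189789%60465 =8394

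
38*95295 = 3621210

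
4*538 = 2152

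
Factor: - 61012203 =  - 3^1*7^2*113^1*3673^1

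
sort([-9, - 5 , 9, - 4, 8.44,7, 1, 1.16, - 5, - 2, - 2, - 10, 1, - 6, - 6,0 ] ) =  [ - 10, - 9  ,  -  6, - 6, - 5, -5, - 4, - 2, - 2,  0, 1,1,1.16, 7,  8.44,  9] 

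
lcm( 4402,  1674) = 118854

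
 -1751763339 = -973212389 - 778550950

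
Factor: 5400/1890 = 2^2*5^1*7^( - 1 ) = 20/7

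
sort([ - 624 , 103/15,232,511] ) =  [ - 624,103/15,232, 511 ]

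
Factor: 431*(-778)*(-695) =233046010 =2^1*5^1*139^1 *389^1*431^1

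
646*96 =62016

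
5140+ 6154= 11294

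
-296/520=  -1  +  28/65 = -0.57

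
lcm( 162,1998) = 5994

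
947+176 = 1123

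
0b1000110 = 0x46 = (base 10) 70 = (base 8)106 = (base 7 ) 130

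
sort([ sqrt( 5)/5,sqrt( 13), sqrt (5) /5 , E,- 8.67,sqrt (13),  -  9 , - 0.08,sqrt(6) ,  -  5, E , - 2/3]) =[ - 9,-8.67, - 5,-2/3 ,-0.08 , sqrt( 5 )/5, sqrt ( 5)/5 , sqrt( 6),E , E, sqrt( 13), sqrt( 13)]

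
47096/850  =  55  +  173/425 = 55.41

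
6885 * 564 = 3883140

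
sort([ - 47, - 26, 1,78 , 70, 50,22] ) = [ - 47, - 26, 1,  22,50, 70,78 ] 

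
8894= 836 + 8058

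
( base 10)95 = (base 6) 235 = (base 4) 1133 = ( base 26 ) 3h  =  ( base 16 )5F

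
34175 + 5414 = 39589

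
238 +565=803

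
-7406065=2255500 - 9661565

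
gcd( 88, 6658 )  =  2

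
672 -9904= - 9232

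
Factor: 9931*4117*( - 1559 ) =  - 23^1 * 179^1*1559^1*9931^1 = -63741160193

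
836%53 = 41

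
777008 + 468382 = 1245390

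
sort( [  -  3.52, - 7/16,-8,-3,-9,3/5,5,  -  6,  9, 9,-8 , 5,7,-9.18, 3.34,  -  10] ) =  [ - 10 , - 9.18,  -  9,-8,  -  8 ,-6,  -  3.52,  -  3, -7/16,3/5, 3.34,5 , 5,7,9 , 9] 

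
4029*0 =0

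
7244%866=316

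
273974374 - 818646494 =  - 544672120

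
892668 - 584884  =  307784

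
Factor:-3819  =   - 3^1*19^1 * 67^1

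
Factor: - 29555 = -5^1*23^1*257^1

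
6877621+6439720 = 13317341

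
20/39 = 20/39= 0.51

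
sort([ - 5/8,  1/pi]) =[ - 5/8, 1/pi ] 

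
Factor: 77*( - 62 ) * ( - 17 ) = 2^1*7^1* 11^1*17^1*31^1 =81158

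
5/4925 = 1/985 = 0.00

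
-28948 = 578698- 607646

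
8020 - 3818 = 4202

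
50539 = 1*50539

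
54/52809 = 18/17603 = 0.00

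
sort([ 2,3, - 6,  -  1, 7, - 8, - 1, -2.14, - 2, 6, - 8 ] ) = [-8,-8, - 6, - 2.14,-2, - 1,-1, 2, 3 , 6,  7]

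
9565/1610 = 5 + 303/322 = 5.94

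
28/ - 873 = -28/873 = - 0.03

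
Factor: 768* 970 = 744960 = 2^9*3^1*5^1*97^1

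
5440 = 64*85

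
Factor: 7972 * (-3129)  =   - 24944388 =- 2^2*3^1*7^1*149^1*1993^1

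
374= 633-259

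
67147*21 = 1410087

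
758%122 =26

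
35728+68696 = 104424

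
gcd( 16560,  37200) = 240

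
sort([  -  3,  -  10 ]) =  [  -  10,  -  3 ]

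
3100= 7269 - 4169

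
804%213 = 165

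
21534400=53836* 400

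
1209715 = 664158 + 545557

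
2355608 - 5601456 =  - 3245848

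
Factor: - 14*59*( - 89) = 73514 = 2^1*7^1*59^1*89^1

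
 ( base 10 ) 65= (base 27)2B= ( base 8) 101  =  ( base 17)3E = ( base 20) 35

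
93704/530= 884/5=176.80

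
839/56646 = 839/56646 =0.01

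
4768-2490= 2278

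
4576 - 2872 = 1704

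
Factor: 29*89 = 29^1*89^1 = 2581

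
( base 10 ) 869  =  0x365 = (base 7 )2351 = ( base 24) 1C5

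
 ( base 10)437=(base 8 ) 665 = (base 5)3222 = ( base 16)1B5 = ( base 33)d8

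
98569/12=8214 + 1/12=8214.08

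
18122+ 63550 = 81672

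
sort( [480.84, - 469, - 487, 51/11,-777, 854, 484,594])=[ - 777,-487, -469, 51/11, 480.84,484,594, 854]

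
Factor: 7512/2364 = 626/197=2^1*197^( - 1)*313^1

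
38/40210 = 19/20105 = 0.00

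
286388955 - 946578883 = - 660189928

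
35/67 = 35/67 = 0.52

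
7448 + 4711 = 12159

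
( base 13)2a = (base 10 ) 36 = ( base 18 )20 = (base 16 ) 24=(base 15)26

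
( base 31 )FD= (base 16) 1de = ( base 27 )HJ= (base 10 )478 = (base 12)33A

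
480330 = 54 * 8895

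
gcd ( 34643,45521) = 49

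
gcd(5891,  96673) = 1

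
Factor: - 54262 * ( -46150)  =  2^2*5^2*13^2*71^1*2087^1 = 2504191300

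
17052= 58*294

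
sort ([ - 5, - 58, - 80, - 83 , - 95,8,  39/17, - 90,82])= [-95, - 90,  -  83 ,-80,  -  58 , - 5,39/17, 8, 82]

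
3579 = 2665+914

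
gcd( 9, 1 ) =1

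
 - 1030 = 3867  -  4897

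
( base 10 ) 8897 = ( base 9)13175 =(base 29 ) agn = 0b10001011000001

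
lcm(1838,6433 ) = 12866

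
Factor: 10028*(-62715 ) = - 628906020 = -2^2*3^1*5^1*23^1*37^1 * 109^1*113^1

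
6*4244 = 25464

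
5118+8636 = 13754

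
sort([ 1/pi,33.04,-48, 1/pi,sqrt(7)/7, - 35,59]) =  [ - 48,-35, 1/pi, 1/pi, sqrt(7)/7 , 33.04,59] 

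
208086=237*878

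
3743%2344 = 1399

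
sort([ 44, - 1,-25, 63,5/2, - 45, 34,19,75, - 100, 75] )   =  [ - 100,  -  45, - 25, - 1 , 5/2, 19, 34,44,63, 75,75 ] 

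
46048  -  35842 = 10206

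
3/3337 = 3/3337 = 0.00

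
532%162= 46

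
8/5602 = 4/2801 = 0.00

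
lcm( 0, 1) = 0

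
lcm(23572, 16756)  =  1390748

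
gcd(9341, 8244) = 1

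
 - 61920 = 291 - 62211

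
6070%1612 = 1234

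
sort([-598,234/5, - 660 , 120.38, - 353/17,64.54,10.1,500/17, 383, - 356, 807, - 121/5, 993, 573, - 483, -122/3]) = [ - 660, - 598,- 483, -356, - 122/3, - 121/5 , - 353/17,  10.1,500/17, 234/5 , 64.54,  120.38  ,  383,573 , 807,993]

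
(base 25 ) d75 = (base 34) 769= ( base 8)20161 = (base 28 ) AGH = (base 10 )8305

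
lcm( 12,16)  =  48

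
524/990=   262/495 = 0.53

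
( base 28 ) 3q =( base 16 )6E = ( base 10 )110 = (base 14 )7C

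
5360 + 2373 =7733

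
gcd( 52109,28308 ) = 1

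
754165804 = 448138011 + 306027793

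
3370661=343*9827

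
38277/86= 445 + 7/86 = 445.08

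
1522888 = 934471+588417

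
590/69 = 590/69= 8.55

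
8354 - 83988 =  - 75634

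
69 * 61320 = 4231080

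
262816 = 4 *65704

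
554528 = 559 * 992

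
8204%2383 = 1055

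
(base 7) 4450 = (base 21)3D7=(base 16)643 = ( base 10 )1603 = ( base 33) 1fj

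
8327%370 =187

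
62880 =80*786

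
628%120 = 28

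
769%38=9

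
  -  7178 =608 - 7786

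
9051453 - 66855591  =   - 57804138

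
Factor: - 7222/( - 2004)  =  3611/1002=2^( - 1)*3^( - 1)*23^1*157^1 * 167^ ( - 1 ) 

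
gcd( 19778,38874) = 682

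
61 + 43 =104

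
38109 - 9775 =28334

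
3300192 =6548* 504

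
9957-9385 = 572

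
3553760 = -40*( - 88844)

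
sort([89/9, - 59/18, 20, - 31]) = [-31,-59/18,  89/9, 20]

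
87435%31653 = 24129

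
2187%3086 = 2187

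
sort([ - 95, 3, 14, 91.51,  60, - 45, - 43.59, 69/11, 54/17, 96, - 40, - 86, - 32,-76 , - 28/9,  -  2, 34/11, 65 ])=[ - 95 , - 86, - 76,- 45, - 43.59, - 40, - 32, - 28/9, - 2 , 3, 34/11,54/17, 69/11,14, 60,65, 91.51, 96]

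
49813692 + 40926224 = 90739916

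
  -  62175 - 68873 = - 131048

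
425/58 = 7 + 19/58 = 7.33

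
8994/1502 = 4497/751= 5.99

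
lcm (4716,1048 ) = 9432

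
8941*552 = 4935432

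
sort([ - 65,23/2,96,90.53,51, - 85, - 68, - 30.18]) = [ - 85, -68, - 65, - 30.18,23/2,51,90.53,96 ]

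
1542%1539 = 3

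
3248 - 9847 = - 6599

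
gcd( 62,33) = 1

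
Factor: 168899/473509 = 41^ ( -1) * 11549^ (  -  1)*168899^1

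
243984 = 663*368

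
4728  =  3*1576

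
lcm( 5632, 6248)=399872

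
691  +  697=1388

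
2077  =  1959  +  118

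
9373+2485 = 11858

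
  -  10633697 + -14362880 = -24996577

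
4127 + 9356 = 13483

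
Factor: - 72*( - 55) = 3960 = 2^3 * 3^2 * 5^1 *11^1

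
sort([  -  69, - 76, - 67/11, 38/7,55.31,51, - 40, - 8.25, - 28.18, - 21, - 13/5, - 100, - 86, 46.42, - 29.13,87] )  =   [ - 100,  -  86,-76, - 69,-40, - 29.13 , - 28.18, - 21, - 8.25, - 67/11, - 13/5, 38/7,  46.42,51,55.31, 87 ]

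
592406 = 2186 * 271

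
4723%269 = 150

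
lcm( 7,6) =42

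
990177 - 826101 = 164076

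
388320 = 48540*8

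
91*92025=8374275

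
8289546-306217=7983329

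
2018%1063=955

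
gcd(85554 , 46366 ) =194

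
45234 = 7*6462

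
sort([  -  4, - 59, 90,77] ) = [  -  59, - 4,  77,90]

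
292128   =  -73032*( - 4) 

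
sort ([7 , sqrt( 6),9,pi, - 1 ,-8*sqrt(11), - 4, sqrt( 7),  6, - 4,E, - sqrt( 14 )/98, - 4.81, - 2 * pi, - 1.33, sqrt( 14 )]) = [-8*sqrt(11 ), - 2 *pi,- 4.81,-4,- 4, - 1.33, - 1, - sqrt ( 14 )/98, sqrt ( 6), sqrt(7), E, pi, sqrt( 14), 6 , 7,9]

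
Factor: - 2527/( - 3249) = 3^(-2) * 7^1=   7/9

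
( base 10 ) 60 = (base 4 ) 330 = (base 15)40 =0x3c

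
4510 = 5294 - 784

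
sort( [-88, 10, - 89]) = [  -  89, - 88,10]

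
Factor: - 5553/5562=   -  2^ ( - 1 )*3^ ( - 1)*103^( - 1)*617^1=- 617/618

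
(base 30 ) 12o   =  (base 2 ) 1111011000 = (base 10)984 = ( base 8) 1730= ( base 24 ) 1h0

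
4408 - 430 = 3978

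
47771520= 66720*716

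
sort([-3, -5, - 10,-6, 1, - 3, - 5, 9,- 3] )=[ - 10, - 6 ,-5,-5, - 3,-3,- 3,1,9] 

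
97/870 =97/870 = 0.11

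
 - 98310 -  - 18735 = - 79575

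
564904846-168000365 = 396904481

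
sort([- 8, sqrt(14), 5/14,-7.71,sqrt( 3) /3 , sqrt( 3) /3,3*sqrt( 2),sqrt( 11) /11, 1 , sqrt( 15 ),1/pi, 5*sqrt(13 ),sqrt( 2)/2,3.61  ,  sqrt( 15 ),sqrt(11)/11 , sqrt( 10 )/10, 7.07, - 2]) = [ - 8, - 7.71, - 2, sqrt (11)/11, sqrt( 11)/11,sqrt (10)/10,1/pi, 5/14,sqrt( 3) /3,sqrt(3) /3,sqrt( 2 )/2, 1,3.61,  sqrt( 14) , sqrt( 15), sqrt( 15), 3*sqrt( 2 ) , 7.07,5*sqrt( 13)]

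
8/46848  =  1/5856 = 0.00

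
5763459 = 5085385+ 678074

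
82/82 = 1 = 1.00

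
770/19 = 40+ 10/19 = 40.53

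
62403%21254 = 19895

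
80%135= 80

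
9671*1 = 9671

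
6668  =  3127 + 3541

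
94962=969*98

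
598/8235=598/8235 = 0.07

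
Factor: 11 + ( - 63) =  - 52= -  2^2*13^1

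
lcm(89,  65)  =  5785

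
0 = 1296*0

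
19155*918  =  17584290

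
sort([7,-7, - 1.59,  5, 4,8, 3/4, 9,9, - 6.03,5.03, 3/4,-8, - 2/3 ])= [ - 8, - 7, - 6.03, - 1.59, - 2/3, 3/4 , 3/4, 4, 5,5.03, 7,8, 9, 9] 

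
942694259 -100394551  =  842299708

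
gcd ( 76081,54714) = 1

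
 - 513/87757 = - 1 + 87244/87757 = - 0.01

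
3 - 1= 2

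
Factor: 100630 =2^1*5^1*29^1*347^1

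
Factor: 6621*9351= 61912971 = 3^3*1039^1*  2207^1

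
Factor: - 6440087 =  - 701^1*9187^1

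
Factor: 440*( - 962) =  - 2^4*5^1*11^1 * 13^1 * 37^1 = - 423280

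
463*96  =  44448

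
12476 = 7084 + 5392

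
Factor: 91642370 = 2^1*5^1*79^1 * 311^1 *373^1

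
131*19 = 2489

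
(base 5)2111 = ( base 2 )100011001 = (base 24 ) BH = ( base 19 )EF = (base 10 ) 281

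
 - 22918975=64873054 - 87792029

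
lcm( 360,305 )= 21960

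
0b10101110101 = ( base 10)1397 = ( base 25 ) 25m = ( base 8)2565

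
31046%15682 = 15364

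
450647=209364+241283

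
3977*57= 226689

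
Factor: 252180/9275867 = 2^2*3^3*5^1*467^1*9275867^(  -  1 )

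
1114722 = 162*6881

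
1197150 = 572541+624609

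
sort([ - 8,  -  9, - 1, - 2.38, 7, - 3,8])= [-9, - 8 , - 3, - 2.38,  -  1,7,8 ]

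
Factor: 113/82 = 2^(-1)*41^( - 1 )* 113^1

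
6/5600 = 3/2800 = 0.00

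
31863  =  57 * 559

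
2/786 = 1/393 = 0.00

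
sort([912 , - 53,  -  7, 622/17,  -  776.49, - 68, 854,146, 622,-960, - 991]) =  [ - 991, - 960,-776.49, - 68, - 53, - 7, 622/17,  146,622, 854, 912]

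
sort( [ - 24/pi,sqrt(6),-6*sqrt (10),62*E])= [ - 6*sqrt(10), - 24/pi , sqrt ( 6),62 * E ] 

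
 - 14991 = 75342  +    -  90333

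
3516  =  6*586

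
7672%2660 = 2352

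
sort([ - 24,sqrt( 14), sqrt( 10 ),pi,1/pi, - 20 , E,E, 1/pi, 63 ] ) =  [ - 24, - 20, 1/pi, 1/pi, E, E, pi, sqrt (10),sqrt(14 ), 63] 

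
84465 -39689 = 44776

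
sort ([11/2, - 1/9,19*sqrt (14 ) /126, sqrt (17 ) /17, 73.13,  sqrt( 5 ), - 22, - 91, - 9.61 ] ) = [ - 91, - 22, - 9.61, - 1/9, sqrt( 17 )/17, 19*sqrt( 14 ) /126, sqrt(5) , 11/2 , 73.13 ] 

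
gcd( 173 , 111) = 1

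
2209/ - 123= - 2209/123 = - 17.96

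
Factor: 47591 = 47591^1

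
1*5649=5649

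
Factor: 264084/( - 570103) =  - 2^2*3^1 * 59^1*67^(- 2) * 127^( - 1 )*373^1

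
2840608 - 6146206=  - 3305598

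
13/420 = 13/420 = 0.03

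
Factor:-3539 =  - 3539^1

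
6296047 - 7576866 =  - 1280819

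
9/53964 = 1/5996= 0.00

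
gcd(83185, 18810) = 5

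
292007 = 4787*61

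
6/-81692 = -3/40846 = - 0.00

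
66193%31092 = 4009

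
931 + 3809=4740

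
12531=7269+5262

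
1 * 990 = 990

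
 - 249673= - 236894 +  - 12779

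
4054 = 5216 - 1162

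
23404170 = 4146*5645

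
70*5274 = 369180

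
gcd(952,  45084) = 68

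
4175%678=107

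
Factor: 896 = 2^7*7^1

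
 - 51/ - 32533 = 51/32533 =0.00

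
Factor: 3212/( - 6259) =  -292/569 = - 2^2*73^1*569^( - 1)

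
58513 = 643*91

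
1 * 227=227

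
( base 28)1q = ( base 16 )36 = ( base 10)54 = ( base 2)110110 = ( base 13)42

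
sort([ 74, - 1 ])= [ - 1, 74] 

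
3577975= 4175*857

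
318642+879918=1198560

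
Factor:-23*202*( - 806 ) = 3744676 = 2^2*13^1*23^1*31^1* 101^1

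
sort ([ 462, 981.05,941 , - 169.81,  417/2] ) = [ - 169.81, 417/2, 462, 941,981.05]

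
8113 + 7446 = 15559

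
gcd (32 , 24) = 8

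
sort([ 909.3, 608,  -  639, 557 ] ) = [ - 639,557, 608 , 909.3 ] 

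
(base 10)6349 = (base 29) 7FR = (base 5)200344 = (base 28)82l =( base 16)18CD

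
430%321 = 109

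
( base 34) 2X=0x65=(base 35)2V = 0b1100101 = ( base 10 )101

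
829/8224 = 829/8224 = 0.10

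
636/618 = 106/103 = 1.03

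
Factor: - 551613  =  -3^1*183871^1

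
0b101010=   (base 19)24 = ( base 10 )42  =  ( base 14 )30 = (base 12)36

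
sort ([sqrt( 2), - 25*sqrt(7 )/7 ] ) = [ - 25*sqrt( 7 )/7,sqrt ( 2)]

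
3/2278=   3/2278 = 0.00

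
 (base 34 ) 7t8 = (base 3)110110112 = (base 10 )9086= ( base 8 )21576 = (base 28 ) BGE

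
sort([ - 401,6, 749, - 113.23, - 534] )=[ - 534,-401, - 113.23, 6,749]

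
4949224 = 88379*56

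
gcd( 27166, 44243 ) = 1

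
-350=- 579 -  - 229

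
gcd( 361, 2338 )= 1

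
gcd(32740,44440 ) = 20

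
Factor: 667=23^1*29^1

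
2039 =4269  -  2230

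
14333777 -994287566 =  - 979953789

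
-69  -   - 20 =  - 49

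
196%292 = 196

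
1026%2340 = 1026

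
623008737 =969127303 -346118566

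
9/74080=9/74080 = 0.00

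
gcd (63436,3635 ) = 1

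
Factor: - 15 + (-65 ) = -2^4*5^1  =  -  80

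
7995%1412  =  935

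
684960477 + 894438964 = 1579399441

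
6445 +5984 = 12429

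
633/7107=211/2369 = 0.09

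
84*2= 168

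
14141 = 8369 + 5772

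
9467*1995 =18886665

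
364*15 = 5460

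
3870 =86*45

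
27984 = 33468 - 5484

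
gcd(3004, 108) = 4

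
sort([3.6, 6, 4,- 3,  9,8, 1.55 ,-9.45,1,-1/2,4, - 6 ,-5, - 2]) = [ - 9.45, - 6, - 5 , - 3, - 2, - 1/2 , 1,1.55,3.6, 4,4,6,  8, 9 ] 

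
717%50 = 17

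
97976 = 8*12247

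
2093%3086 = 2093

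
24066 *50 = 1203300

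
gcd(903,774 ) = 129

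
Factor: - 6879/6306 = -2293/2102 = - 2^( -1 ) *1051^(  -  1)*2293^1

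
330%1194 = 330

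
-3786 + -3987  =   - 7773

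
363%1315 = 363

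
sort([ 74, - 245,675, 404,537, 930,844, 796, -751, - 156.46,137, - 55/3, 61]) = [ - 751, - 245, - 156.46, - 55/3, 61, 74,137,404, 537,675, 796,844, 930 ]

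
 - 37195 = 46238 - 83433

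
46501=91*511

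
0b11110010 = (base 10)242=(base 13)158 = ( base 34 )74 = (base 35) 6w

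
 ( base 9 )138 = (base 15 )7b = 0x74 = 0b1110100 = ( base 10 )116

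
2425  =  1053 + 1372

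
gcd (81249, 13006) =7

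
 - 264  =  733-997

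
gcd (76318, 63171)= 1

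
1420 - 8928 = - 7508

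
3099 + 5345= 8444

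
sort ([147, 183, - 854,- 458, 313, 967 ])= [ - 854, - 458,147,  183,  313, 967] 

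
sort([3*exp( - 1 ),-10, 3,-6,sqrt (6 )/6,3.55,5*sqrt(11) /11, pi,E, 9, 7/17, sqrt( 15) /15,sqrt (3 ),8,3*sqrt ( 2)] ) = [  -  10, - 6,sqrt(15) /15,sqrt( 6 )/6, 7/17,  3*exp(-1 ), 5*sqrt( 11 )/11,  sqrt( 3),  E, 3, pi  ,  3.55, 3*sqrt(2 ),8, 9] 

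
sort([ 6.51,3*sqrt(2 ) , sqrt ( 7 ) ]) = [ sqrt (7 ),3 * sqrt ( 2 ), 6.51 ]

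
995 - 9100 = - 8105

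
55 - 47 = 8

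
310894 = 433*718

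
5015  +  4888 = 9903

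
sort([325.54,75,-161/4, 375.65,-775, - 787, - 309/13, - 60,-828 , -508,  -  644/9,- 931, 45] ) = [ - 931, - 828, - 787,-775, - 508,  -  644/9 , - 60, - 161/4,  -  309/13,  45,75, 325.54,375.65]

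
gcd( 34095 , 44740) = 5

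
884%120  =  44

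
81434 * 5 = 407170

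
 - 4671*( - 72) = 336312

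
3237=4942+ - 1705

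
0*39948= 0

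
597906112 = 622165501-24259389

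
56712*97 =5501064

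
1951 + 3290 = 5241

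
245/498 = 245/498  =  0.49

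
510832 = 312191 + 198641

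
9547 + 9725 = 19272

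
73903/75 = 73903/75 = 985.37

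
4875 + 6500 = 11375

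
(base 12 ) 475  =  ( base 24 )13H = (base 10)665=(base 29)mr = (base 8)1231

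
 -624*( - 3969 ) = 2476656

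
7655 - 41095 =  - 33440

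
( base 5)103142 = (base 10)3547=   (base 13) 17cb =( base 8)6733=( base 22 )775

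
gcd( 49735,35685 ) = 5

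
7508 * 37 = 277796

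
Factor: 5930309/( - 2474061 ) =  - 3^(-1 )*7^1*11^1 *17^( - 1)*139^( - 1 )*349^( - 1)*77017^1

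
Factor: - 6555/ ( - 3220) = 2^( - 2)*3^1*7^(-1 ) *19^1 = 57/28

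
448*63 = 28224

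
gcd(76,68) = 4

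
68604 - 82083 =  -13479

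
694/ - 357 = - 694/357 = - 1.94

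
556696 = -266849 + 823545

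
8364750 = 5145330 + 3219420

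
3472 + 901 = 4373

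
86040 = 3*28680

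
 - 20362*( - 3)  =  61086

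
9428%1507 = 386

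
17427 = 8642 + 8785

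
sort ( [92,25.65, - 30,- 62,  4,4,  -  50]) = [ - 62,-50, - 30,4,4 , 25.65, 92]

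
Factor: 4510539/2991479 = 3^3 * 11^1*53^( - 1 ) * 15187^1 * 56443^(  -  1 ) 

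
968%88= 0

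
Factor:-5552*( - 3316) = 18410432 = 2^6*347^1*829^1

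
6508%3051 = 406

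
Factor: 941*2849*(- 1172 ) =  - 3142025348 = - 2^2 *7^1*11^1*37^1*293^1*941^1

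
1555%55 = 15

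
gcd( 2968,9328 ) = 424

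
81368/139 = 585+53/139 = 585.38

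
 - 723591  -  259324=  -982915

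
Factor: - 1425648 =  - 2^4*3^1 * 7^1*4243^1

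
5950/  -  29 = -5950/29= - 205.17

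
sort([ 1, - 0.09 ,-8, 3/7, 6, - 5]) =[ - 8, - 5, - 0.09, 3/7, 1,  6]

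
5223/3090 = 1741/1030 = 1.69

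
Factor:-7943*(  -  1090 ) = 8657870 = 2^1*5^1*13^2*47^1 *109^1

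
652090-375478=276612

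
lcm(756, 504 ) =1512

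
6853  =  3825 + 3028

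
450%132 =54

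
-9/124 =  -1+115/124 = - 0.07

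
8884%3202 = 2480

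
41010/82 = 20505/41= 500.12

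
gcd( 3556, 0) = 3556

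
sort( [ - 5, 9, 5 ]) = [ - 5, 5 , 9 ] 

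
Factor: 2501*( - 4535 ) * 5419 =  - 5^1*41^1  *  61^1 *907^1 *5419^1=- 61462487665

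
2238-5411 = -3173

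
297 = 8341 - 8044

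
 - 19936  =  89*(- 224) 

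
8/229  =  8/229 = 0.03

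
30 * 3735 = 112050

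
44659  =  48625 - 3966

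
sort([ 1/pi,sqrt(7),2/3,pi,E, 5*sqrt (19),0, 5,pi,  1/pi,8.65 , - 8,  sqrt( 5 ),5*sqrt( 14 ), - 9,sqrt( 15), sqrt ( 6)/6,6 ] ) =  [  -  9, - 8,0,1/pi,1/pi, sqrt( 6 )/6,2/3,sqrt( 5), sqrt ( 7 ),E,pi,  pi, sqrt( 15),5,6, 8.65,5*sqrt (14)  ,  5*sqrt( 19 )]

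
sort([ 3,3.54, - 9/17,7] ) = [- 9/17,3,  3.54,  7] 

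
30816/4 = 7704 = 7704.00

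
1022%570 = 452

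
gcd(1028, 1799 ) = 257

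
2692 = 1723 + 969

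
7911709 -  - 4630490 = 12542199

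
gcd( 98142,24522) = 6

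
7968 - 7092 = 876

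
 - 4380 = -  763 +-3617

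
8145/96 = 2715/32= 84.84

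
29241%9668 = 237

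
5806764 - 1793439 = 4013325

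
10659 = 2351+8308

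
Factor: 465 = 3^1 *5^1*31^1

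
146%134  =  12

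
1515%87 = 36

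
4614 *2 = 9228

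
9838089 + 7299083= 17137172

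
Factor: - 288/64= - 2^ ( - 1)*3^2 = - 9/2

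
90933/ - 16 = - 90933/16  =  - 5683.31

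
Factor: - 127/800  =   - 2^( - 5)*5^(  -  2 )*127^1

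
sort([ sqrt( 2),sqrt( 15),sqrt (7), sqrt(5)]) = [ sqrt(2),sqrt( 5 ),sqrt(7 ),sqrt( 15)]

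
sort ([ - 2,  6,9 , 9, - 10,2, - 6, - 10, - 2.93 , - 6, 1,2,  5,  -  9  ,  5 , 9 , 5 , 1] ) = [ - 10, - 10, - 9, - 6, - 6, - 2.93 , - 2 , 1,1, 2, 2 , 5,5,  5,6,9, 9, 9] 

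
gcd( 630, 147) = 21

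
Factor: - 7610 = -2^1*5^1*761^1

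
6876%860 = 856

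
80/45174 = 40/22587 = 0.00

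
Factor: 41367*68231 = 2822511777  =  3^1*31^2*71^1*13789^1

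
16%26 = 16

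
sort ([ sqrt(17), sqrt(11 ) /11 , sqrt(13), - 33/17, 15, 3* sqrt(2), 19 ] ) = [ - 33/17,  sqrt( 11)/11,sqrt(13 ) , sqrt( 17 ) , 3*sqrt( 2),15,19 ] 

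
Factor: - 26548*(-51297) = 1361832756 = 2^2 * 3^1 * 6637^1*17099^1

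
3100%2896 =204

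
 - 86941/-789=110 + 151/789 = 110.19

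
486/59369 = 486/59369= 0.01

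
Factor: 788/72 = 2^ ( - 1)*3^( - 2)*197^1 = 197/18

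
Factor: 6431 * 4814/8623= 30958834/8623 = 2^1*29^1*59^1*83^1*109^1*8623^(  -  1)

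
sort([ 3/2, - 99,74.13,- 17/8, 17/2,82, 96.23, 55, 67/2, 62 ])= [ - 99 ,-17/8, 3/2 , 17/2, 67/2, 55, 62, 74.13, 82,96.23] 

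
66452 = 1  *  66452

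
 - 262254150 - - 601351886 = 339097736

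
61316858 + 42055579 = 103372437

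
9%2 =1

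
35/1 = 35 = 35.00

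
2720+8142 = 10862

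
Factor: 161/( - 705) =- 3^ (-1 )*5^( - 1)*7^1*23^1*47^ ( - 1) 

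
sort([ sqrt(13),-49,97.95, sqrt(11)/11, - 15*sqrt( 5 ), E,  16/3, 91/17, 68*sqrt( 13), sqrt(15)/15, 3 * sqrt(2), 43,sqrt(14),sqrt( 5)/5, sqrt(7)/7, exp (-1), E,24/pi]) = [ - 49, - 15*sqrt(5 ), sqrt(  15)/15,sqrt(11 ) /11, exp( - 1), sqrt(7)/7,sqrt( 5)/5, E,E, sqrt(13 ),sqrt(14), 3*sqrt(2), 16/3, 91/17, 24/pi, 43,97.95,68*sqrt(13 )]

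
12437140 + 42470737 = 54907877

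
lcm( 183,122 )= 366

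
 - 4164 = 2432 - 6596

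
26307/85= 309 + 42/85= 309.49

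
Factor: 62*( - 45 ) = - 2790= - 2^1*3^2*5^1*31^1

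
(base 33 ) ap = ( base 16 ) 163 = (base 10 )355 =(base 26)dh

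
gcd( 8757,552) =3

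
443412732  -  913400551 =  -469987819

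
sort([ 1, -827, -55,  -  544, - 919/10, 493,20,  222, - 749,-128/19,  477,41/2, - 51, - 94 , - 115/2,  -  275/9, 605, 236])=[ - 827, -749, - 544, - 94,  -  919/10, - 115/2, - 55, - 51,- 275/9,-128/19, 1, 20, 41/2, 222, 236,  477, 493 , 605 ]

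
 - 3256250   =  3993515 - 7249765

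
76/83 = 76/83 = 0.92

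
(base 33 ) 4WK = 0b1010100111000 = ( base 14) 1da0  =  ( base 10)5432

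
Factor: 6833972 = 2^2*1708493^1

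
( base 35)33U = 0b111011100010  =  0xee2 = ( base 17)D32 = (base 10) 3810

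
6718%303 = 52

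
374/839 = 374/839 = 0.45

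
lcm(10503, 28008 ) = 84024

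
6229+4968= 11197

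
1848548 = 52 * 35549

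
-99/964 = - 1+865/964 = - 0.10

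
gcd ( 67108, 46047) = 1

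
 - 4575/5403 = -1 + 276/1801 =-0.85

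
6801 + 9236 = 16037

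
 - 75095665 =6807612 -81903277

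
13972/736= 18 + 181/184 = 18.98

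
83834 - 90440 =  - 6606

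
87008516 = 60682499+26326017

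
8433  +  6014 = 14447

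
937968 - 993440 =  - 55472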